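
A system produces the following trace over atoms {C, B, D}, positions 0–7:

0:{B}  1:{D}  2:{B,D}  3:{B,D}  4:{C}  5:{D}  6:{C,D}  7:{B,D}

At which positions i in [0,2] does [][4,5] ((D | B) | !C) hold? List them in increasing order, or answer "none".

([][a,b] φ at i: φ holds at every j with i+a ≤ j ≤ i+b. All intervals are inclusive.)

Evaluate at each i in [0,2]:
  i=0: ✗ (fails at j=4)
  i=1: ✓ (all of [5,6])
  i=2: ✓ (all of [6,7])

1, 2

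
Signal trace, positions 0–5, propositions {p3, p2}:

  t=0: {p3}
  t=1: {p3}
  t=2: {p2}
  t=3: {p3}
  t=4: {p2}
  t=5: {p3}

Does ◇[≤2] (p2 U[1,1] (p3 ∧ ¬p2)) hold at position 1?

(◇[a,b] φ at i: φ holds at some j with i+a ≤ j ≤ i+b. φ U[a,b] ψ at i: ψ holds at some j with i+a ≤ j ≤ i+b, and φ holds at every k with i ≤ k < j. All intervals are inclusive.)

True

Check (p2 U[1,1] (p3 ∧ ¬p2)) at each j in [1,3]:
  j=1: fails
  j=2: holds
  j=3: fails
Found at j=2 → formula holds.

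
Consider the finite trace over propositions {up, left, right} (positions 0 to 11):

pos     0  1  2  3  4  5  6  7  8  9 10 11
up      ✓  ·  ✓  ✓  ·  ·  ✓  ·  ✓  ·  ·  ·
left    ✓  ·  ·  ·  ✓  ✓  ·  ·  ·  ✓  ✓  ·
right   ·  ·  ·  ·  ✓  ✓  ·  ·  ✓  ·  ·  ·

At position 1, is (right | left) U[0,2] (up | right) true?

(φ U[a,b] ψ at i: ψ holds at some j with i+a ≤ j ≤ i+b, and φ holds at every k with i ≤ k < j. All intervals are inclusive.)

Need some j in [1,3] with (up | right), and (right | left) at every k in [1,j-1].
  j=1: (up | right) false.
  j=2: (up | right) holds, but (right | left) fails at k=1 → not this j.
  j=3: (up | right) holds, but (right | left) fails at k=1 → not this j.
No j in the window works → until fails.

False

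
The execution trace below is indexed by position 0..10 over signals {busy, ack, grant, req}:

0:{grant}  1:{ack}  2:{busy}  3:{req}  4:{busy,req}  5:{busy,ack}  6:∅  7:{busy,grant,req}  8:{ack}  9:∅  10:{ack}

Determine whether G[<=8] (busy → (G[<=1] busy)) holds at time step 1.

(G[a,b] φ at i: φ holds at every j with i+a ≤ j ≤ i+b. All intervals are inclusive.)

Does not hold

Check (busy → (G[<=1] busy)) at every j in [1,9]:
  j=1: antecedent false → ✓
  j=2: antecedent true; consequent fails at 3 → ✗
  j=3: antecedent false → ✓
  j=4: antecedent true; consequent holds on [4,5] → ✓
  j=5: antecedent true; consequent fails at 6 → ✗
  j=6: antecedent false → ✓
  j=7: antecedent true; consequent fails at 8 → ✗
  j=8: antecedent false → ✓
  j=9: antecedent false → ✓
Fails at j=2 → formula fails.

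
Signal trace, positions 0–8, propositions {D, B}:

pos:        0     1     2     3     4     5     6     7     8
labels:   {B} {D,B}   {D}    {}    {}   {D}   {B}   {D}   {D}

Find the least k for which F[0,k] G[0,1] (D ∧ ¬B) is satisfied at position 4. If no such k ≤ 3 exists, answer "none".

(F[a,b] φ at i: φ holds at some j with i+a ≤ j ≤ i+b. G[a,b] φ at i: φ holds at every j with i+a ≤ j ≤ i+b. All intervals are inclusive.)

Scan j = 4,5,… for G[0,1] (D ∧ ¬B):
  j=4: fails
  j=5: fails
  j=6: fails
  j=7: holds
First hit at j=7, so smallest k = 7-4 = 3.

3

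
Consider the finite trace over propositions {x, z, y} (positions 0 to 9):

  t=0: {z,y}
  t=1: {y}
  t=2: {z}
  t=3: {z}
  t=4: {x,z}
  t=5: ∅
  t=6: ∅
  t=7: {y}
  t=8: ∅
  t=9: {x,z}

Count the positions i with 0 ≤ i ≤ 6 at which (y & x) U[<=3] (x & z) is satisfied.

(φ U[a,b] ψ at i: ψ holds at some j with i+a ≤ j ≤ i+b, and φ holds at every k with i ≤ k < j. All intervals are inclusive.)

Evaluate at each i in [0,6]:
  i=0: ✗ (no rhs in [0,3])
  i=1: ✗ (lhs fails at k=1 before rhs at j=4)
  i=2: ✗ (lhs fails at k=2 before rhs at j=4)
  i=3: ✗ (lhs fails at k=3 before rhs at j=4)
  i=4: ✓ (rhs at j=4)
  i=5: ✗ (no rhs in [5,8])
  i=6: ✗ (lhs fails at k=6 before rhs at j=9)
Positions where it holds: {4} → 1.

1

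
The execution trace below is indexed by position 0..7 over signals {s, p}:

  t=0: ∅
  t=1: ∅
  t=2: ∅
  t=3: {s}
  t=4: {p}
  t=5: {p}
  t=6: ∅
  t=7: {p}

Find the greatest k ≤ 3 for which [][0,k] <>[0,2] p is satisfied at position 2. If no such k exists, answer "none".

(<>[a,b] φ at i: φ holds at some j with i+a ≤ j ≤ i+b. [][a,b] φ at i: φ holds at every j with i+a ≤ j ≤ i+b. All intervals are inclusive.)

3

<>[0,2] p must hold from j=2 onward; find where it first fails.
  j=2: holds
  j=3: holds
  j=4: holds
  j=5: holds
Holds through j=5; largest k = 3.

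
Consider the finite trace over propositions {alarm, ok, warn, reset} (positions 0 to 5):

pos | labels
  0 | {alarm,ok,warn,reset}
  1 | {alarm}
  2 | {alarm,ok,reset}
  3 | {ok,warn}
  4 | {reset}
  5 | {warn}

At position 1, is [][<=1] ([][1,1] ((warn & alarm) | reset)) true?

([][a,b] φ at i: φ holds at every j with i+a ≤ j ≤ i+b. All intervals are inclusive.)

Check [][1,1] ((warn & alarm) | reset) at every j in [1,2]:
  j=1: holds on [2,2]
  j=2: fails at 3
Fails at j=2 → formula fails.

False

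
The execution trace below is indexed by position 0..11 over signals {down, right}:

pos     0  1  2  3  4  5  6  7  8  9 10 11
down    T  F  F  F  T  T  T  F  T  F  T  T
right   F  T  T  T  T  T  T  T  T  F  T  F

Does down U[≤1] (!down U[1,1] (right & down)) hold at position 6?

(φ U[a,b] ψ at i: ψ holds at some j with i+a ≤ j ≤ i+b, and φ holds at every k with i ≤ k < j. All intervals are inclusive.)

Need some j in [6,7] with (!down U[1,1] (right & down)), and down at every k in [6,j-1].
  j=6: (!down U[1,1] (right & down)) — fails.
  j=7: (!down U[1,1] (right & down)) holds; down holds at every k in [6,6] → satisfied.

True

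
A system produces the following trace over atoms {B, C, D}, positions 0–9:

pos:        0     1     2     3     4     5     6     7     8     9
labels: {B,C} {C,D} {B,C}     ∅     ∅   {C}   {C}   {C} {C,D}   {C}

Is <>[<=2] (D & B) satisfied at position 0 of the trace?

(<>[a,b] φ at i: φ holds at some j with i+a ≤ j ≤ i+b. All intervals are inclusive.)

Check (D & B) at each j in [0,2]:
  j=0: false
  j=1: false
  j=2: false
No position in the window satisfies it → formula fails.

False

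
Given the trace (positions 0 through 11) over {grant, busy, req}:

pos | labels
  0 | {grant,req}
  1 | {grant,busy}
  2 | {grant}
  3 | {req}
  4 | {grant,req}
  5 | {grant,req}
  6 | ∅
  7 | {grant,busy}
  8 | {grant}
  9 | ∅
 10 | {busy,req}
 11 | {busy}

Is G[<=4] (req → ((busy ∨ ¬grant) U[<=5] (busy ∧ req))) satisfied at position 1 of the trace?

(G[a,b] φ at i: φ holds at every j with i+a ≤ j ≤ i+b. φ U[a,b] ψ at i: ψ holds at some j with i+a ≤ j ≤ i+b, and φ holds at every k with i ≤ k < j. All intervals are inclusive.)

No

Check (req → ((busy ∨ ¬grant) U[<=5] (busy ∧ req))) at every j in [1,5]:
  j=1: antecedent false → ✓
  j=2: antecedent false → ✓
  j=3: antecedent true; consequent fails → ✗
  j=4: antecedent true; consequent fails → ✗
  j=5: antecedent true; consequent fails → ✗
Fails at j=3 → formula fails.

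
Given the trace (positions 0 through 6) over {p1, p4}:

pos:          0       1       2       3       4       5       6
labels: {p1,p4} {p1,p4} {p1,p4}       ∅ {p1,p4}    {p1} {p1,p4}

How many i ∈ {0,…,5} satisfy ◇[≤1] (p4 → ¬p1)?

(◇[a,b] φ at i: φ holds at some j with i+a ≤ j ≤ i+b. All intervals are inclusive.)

4

Evaluate at each i in [0,5]:
  i=0: ✗ (none in [0,1])
  i=1: ✗ (none in [1,2])
  i=2: ✓ (witness j=3)
  i=3: ✓ (witness j=3)
  i=4: ✓ (witness j=5)
  i=5: ✓ (witness j=5)
Positions where it holds: {2, 3, 4, 5} → 4.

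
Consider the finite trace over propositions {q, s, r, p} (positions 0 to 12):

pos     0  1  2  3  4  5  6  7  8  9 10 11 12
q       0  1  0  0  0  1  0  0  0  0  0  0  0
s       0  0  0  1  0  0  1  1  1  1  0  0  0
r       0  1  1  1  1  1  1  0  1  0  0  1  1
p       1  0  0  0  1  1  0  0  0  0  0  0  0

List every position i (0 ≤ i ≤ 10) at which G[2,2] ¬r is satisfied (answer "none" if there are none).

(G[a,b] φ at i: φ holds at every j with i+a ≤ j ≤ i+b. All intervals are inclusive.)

5, 7, 8

Evaluate at each i in [0,10]:
  i=0: ✗ (fails at j=2)
  i=1: ✗ (fails at j=3)
  i=2: ✗ (fails at j=4)
  i=3: ✗ (fails at j=5)
  i=4: ✗ (fails at j=6)
  i=5: ✓ (all of [7,7])
  i=6: ✗ (fails at j=8)
  i=7: ✓ (all of [9,9])
  i=8: ✓ (all of [10,10])
  i=9: ✗ (fails at j=11)
  i=10: ✗ (fails at j=12)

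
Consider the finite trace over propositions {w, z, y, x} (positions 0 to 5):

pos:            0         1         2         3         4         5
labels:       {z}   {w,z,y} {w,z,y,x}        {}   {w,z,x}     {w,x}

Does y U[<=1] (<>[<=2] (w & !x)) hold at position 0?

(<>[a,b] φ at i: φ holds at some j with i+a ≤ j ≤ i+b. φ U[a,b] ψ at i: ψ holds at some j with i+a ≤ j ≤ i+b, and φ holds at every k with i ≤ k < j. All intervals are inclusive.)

True

Need some j in [0,1] with <>[<=2] (w & !x), and y at every k in [0,j-1].
  j=0: <>[<=2] (w & !x) holds; no prefix to check → satisfied.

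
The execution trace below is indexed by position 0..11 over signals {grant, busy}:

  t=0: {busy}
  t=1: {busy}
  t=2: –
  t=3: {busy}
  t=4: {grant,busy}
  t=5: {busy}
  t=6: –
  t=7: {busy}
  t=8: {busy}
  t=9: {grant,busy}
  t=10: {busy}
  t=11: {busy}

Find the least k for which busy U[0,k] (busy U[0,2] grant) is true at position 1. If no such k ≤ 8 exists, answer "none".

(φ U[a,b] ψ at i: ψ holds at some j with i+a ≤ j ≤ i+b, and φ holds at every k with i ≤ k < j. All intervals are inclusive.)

Need earliest j ≥ 1 with (busy U[0,2] grant), and busy at every k in [1,j-1].
  j=1: rhs fails.
  j=2: rhs fails.
  j=3: rhs holds but lhs fails at k=2.
  j=4: rhs holds but lhs fails at k=2.
  j=5: rhs fails.
  j=6: rhs fails.
  j=7: rhs holds but lhs fails at k=2.
  j=8: rhs holds but lhs fails at k=2.
  j=9: rhs holds but lhs fails at k=2.
No witness within the range → none.

none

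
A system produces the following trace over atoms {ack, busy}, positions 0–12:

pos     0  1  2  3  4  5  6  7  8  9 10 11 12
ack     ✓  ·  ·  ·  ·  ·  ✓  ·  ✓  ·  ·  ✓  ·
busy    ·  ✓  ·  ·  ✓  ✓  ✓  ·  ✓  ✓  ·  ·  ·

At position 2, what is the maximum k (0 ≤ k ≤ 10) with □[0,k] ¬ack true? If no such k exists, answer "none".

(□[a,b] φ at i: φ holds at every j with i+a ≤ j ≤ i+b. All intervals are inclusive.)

¬ack must hold from j=2 onward; find where it first fails.
  j=2: holds
  j=3: holds
  j=4: holds
  j=5: holds
  j=6: fails
Holds on [2,5], so largest k = 3.

3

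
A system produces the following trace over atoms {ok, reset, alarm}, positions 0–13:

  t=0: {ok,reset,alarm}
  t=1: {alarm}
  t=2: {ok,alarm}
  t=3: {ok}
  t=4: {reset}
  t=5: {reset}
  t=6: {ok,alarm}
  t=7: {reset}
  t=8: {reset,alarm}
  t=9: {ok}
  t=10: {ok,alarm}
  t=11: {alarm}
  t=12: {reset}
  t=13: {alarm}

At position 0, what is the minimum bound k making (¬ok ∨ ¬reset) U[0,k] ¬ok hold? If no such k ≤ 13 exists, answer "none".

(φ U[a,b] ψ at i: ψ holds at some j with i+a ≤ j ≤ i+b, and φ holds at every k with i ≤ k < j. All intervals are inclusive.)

none

Need earliest j ≥ 0 with ¬ok, and (¬ok ∨ ¬reset) at every k in [0,j-1].
  j=0: rhs fails.
  j=1: rhs holds but lhs fails at k=0.
  j=2: rhs fails.
  j=3: rhs fails.
  j=4: rhs holds but lhs fails at k=0.
  j=5: rhs holds but lhs fails at k=0.
  j=6: rhs fails.
  j=7: rhs holds but lhs fails at k=0.
  j=8: rhs holds but lhs fails at k=0.
  j=9: rhs fails.
  j=10: rhs fails.
  j=11: rhs holds but lhs fails at k=0.
  j=12: rhs holds but lhs fails at k=0.
  j=13: rhs holds but lhs fails at k=0.
No witness within the range → none.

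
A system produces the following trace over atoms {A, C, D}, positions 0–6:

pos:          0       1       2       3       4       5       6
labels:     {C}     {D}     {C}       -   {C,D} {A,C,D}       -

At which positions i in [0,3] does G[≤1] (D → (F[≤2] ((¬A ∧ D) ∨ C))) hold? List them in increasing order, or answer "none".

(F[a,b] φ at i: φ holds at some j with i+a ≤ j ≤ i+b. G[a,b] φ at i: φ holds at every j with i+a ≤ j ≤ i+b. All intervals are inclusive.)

0, 1, 2, 3

Evaluate at each i in [0,3]:
  i=0: ✓ (all of [0,1])
  i=1: ✓ (all of [1,2])
  i=2: ✓ (all of [2,3])
  i=3: ✓ (all of [3,4])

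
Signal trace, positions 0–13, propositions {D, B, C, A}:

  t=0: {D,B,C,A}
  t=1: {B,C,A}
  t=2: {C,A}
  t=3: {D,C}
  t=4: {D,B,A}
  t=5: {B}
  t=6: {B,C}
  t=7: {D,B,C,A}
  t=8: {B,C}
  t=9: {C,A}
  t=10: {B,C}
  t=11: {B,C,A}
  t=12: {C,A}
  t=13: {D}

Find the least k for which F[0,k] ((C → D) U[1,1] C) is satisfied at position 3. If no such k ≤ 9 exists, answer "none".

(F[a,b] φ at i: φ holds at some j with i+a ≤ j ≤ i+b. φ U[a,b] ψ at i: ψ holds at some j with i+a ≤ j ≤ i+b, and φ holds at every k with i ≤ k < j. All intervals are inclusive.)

2

Scan j = 3,4,… for ((C → D) U[1,1] C):
  j=3: fails
  j=4: fails
  j=5: holds
First hit at j=5, so smallest k = 5-3 = 2.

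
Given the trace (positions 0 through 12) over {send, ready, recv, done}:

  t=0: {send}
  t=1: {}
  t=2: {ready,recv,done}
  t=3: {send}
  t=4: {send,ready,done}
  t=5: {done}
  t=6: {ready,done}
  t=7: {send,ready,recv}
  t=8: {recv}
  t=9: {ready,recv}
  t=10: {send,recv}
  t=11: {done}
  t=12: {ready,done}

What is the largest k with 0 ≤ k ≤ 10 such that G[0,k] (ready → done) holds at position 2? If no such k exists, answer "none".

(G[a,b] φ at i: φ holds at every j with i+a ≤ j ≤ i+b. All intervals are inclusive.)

4

(ready → done) must hold from j=2 onward; find where it first fails.
  j=2: holds
  j=3: holds
  j=4: holds
  j=5: holds
  j=6: holds
  j=7: fails
Holds on [2,6], so largest k = 4.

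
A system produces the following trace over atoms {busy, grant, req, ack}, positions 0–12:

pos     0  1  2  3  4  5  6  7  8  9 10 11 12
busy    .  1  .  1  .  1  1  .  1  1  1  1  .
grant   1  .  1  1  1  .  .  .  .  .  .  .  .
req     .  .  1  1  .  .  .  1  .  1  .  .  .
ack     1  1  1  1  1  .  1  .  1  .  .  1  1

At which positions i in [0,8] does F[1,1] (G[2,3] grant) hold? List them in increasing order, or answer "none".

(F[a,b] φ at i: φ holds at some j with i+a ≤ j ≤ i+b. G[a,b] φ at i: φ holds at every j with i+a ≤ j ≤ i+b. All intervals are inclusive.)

0

Evaluate at each i in [0,8]:
  i=0: ✓ (witness j=1)
  i=1: ✗ (none in [2,2])
  i=2: ✗ (none in [3,3])
  i=3: ✗ (none in [4,4])
  i=4: ✗ (none in [5,5])
  i=5: ✗ (none in [6,6])
  i=6: ✗ (none in [7,7])
  i=7: ✗ (none in [8,8])
  i=8: ✗ (none in [9,9])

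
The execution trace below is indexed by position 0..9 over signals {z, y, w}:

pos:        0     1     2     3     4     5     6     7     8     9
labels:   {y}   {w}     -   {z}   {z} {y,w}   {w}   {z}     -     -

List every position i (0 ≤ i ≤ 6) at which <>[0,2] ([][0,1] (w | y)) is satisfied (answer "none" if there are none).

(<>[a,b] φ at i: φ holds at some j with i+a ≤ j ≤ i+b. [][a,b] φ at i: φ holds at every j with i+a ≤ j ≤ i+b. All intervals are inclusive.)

Evaluate at each i in [0,6]:
  i=0: ✓ (witness j=0)
  i=1: ✗ (none in [1,3])
  i=2: ✗ (none in [2,4])
  i=3: ✓ (witness j=5)
  i=4: ✓ (witness j=5)
  i=5: ✓ (witness j=5)
  i=6: ✗ (none in [6,8])

0, 3, 4, 5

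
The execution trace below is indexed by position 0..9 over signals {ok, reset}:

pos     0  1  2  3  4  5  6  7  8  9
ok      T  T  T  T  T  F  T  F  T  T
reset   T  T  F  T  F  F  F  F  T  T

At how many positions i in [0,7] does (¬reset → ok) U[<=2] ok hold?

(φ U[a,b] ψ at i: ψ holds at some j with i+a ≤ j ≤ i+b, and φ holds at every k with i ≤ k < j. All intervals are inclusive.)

Evaluate at each i in [0,7]:
  i=0: ✓ (rhs at j=0)
  i=1: ✓ (rhs at j=1)
  i=2: ✓ (rhs at j=2)
  i=3: ✓ (rhs at j=3)
  i=4: ✓ (rhs at j=4)
  i=5: ✗ (lhs fails at k=5 before rhs at j=6)
  i=6: ✓ (rhs at j=6)
  i=7: ✗ (lhs fails at k=7 before rhs at j=8)
Positions where it holds: {0, 1, 2, 3, 4, 6} → 6.

6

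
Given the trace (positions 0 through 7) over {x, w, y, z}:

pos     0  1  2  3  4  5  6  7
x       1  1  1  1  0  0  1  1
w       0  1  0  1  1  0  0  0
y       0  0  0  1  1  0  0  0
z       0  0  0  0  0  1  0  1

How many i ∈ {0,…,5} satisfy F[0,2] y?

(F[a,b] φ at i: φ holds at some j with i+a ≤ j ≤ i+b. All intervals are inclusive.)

4

Evaluate at each i in [0,5]:
  i=0: ✗ (none in [0,2])
  i=1: ✓ (witness j=3)
  i=2: ✓ (witness j=3)
  i=3: ✓ (witness j=3)
  i=4: ✓ (witness j=4)
  i=5: ✗ (none in [5,7])
Positions where it holds: {1, 2, 3, 4} → 4.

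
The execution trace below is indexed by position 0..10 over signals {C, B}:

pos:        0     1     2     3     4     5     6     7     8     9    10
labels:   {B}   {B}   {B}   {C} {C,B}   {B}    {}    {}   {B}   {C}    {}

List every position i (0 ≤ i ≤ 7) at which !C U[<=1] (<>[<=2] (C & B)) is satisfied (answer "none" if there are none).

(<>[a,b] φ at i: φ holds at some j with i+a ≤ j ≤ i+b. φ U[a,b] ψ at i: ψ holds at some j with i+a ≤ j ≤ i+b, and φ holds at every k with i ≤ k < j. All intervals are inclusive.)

Evaluate at each i in [0,7]:
  i=0: ✗ (no rhs in [0,1])
  i=1: ✓ (rhs at j=2; lhs holds on [1,1])
  i=2: ✓ (rhs at j=2)
  i=3: ✓ (rhs at j=3)
  i=4: ✓ (rhs at j=4)
  i=5: ✗ (no rhs in [5,6])
  i=6: ✗ (no rhs in [6,7])
  i=7: ✗ (no rhs in [7,8])

1, 2, 3, 4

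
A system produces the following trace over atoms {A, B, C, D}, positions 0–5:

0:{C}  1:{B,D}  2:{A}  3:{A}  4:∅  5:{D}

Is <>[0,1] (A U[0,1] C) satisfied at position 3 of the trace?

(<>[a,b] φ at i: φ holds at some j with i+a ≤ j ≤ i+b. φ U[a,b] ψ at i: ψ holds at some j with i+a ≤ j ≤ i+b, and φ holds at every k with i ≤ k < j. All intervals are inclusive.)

No

Check (A U[0,1] C) at each j in [3,4]:
  j=3: fails
  j=4: fails
No position in the window satisfies it → formula fails.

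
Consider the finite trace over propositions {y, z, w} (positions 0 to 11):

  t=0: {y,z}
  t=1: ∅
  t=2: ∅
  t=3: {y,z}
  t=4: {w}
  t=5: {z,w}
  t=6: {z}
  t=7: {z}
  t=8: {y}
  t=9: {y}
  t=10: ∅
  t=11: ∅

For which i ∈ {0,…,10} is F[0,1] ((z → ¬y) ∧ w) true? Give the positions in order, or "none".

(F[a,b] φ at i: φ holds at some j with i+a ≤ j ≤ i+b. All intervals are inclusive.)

3, 4, 5

Evaluate at each i in [0,10]:
  i=0: ✗ (none in [0,1])
  i=1: ✗ (none in [1,2])
  i=2: ✗ (none in [2,3])
  i=3: ✓ (witness j=4)
  i=4: ✓ (witness j=4)
  i=5: ✓ (witness j=5)
  i=6: ✗ (none in [6,7])
  i=7: ✗ (none in [7,8])
  i=8: ✗ (none in [8,9])
  i=9: ✗ (none in [9,10])
  i=10: ✗ (none in [10,11])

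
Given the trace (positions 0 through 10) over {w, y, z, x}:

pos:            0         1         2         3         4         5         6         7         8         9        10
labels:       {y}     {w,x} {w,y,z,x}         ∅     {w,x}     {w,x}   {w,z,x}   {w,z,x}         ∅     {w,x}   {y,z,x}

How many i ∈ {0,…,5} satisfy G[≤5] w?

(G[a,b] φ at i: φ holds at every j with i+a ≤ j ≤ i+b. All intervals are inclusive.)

Evaluate at each i in [0,5]:
  i=0: ✗ (fails at j=0)
  i=1: ✗ (fails at j=3)
  i=2: ✗ (fails at j=3)
  i=3: ✗ (fails at j=3)
  i=4: ✗ (fails at j=8)
  i=5: ✗ (fails at j=8)
Positions where it holds: {} → 0.

0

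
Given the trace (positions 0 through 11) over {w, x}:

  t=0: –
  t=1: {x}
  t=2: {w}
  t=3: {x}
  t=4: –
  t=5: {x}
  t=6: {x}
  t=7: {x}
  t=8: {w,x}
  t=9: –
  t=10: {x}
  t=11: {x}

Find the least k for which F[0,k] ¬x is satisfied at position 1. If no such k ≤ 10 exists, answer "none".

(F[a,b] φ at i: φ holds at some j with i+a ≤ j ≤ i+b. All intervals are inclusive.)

Scan j = 1,2,… for ¬x:
  j=1: fails
  j=2: holds
First hit at j=2, so smallest k = 2-1 = 1.

1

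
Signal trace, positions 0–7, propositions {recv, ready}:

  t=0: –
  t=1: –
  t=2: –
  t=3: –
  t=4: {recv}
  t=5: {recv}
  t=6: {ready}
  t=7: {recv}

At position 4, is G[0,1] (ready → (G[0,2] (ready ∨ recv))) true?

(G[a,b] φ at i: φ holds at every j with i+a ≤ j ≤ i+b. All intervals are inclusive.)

Check (ready → (G[0,2] (ready ∨ recv))) at every j in [4,5]:
  j=4: antecedent false → ✓
  j=5: antecedent false → ✓
All positions satisfy it → formula holds.

True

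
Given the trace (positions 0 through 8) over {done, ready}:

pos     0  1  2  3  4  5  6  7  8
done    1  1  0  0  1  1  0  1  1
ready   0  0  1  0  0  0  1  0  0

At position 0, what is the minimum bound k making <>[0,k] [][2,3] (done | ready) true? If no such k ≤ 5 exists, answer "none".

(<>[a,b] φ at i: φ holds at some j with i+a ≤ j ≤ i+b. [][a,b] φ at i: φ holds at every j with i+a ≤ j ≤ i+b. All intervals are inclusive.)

2

Scan j = 0,1,… for [][2,3] (done | ready):
  j=0: fails
  j=1: fails
  j=2: holds
First hit at j=2, so smallest k = 2-0 = 2.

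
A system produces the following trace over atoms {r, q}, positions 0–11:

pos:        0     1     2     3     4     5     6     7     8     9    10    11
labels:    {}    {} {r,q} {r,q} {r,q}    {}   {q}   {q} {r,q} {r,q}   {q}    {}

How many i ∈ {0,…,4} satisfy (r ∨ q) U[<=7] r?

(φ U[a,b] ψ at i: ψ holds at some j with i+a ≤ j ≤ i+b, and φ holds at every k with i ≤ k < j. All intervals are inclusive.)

Evaluate at each i in [0,4]:
  i=0: ✗ (lhs fails at k=0 before rhs at j=2)
  i=1: ✗ (lhs fails at k=1 before rhs at j=2)
  i=2: ✓ (rhs at j=2)
  i=3: ✓ (rhs at j=3)
  i=4: ✓ (rhs at j=4)
Positions where it holds: {2, 3, 4} → 3.

3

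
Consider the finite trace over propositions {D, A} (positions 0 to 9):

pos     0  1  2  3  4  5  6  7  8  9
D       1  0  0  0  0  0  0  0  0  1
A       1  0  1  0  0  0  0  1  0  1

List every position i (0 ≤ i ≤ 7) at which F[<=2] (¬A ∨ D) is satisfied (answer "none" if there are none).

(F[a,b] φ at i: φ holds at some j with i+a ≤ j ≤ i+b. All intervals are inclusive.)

0, 1, 2, 3, 4, 5, 6, 7

Evaluate at each i in [0,7]:
  i=0: ✓ (witness j=0)
  i=1: ✓ (witness j=1)
  i=2: ✓ (witness j=3)
  i=3: ✓ (witness j=3)
  i=4: ✓ (witness j=4)
  i=5: ✓ (witness j=5)
  i=6: ✓ (witness j=6)
  i=7: ✓ (witness j=8)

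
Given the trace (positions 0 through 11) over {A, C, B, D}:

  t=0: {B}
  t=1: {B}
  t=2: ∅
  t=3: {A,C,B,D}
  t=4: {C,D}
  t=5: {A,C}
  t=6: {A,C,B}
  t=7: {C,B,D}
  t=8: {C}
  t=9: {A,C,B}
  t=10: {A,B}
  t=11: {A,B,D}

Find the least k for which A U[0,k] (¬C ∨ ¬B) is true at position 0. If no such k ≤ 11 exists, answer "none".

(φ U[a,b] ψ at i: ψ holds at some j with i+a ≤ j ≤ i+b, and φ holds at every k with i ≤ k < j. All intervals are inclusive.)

0

Need earliest j ≥ 0 with (¬C ∨ ¬B), and A at every k in [0,j-1].
  j=0: rhs holds (empty prefix). k = 0.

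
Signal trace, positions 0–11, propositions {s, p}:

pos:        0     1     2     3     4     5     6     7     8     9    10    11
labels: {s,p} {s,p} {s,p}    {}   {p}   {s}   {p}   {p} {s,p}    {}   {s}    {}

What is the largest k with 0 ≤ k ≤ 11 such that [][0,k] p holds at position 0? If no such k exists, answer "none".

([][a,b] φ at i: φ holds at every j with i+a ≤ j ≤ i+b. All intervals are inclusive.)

2

p must hold from j=0 onward; find where it first fails.
  j=0: holds
  j=1: holds
  j=2: holds
  j=3: fails
Holds on [0,2], so largest k = 2.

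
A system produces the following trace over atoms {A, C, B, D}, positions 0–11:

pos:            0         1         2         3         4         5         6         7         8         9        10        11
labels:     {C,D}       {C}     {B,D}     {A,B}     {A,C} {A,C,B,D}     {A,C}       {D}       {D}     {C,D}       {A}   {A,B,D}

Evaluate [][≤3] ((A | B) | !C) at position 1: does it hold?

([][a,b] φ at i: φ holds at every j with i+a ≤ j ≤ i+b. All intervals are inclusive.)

Check ((A | B) | !C) at every j in [1,4]:
  j=1: false
  j=2: true
  j=3: true
  j=4: true
Fails at j=1 → formula fails.

False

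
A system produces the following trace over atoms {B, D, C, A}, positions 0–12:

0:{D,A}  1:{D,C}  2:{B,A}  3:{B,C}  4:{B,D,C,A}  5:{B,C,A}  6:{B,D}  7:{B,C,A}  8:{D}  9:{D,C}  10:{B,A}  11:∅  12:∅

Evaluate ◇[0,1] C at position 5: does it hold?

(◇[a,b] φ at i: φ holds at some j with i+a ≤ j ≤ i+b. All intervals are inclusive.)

True

Check C at each j in [5,6]:
  j=5: true
  j=6: false
Found at j=5 → formula holds.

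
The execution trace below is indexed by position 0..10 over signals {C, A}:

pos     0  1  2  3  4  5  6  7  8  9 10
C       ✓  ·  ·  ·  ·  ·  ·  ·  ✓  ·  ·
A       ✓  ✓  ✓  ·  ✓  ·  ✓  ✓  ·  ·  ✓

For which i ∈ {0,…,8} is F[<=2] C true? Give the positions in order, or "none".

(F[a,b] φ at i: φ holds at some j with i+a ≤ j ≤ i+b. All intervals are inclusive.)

0, 6, 7, 8

Evaluate at each i in [0,8]:
  i=0: ✓ (witness j=0)
  i=1: ✗ (none in [1,3])
  i=2: ✗ (none in [2,4])
  i=3: ✗ (none in [3,5])
  i=4: ✗ (none in [4,6])
  i=5: ✗ (none in [5,7])
  i=6: ✓ (witness j=8)
  i=7: ✓ (witness j=8)
  i=8: ✓ (witness j=8)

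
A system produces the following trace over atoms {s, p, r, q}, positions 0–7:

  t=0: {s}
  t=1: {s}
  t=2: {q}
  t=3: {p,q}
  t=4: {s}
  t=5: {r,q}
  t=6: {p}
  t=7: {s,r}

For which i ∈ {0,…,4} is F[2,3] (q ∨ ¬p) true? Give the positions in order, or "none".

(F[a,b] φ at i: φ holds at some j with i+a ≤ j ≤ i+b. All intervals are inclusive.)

0, 1, 2, 3, 4

Evaluate at each i in [0,4]:
  i=0: ✓ (witness j=2)
  i=1: ✓ (witness j=3)
  i=2: ✓ (witness j=4)
  i=3: ✓ (witness j=5)
  i=4: ✓ (witness j=7)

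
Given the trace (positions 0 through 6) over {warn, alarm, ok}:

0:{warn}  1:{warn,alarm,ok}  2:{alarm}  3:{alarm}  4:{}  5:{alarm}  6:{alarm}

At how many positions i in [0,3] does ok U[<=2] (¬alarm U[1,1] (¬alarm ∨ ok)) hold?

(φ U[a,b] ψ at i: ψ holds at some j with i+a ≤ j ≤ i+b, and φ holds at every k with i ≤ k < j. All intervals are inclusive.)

Evaluate at each i in [0,3]:
  i=0: ✓ (rhs at j=0)
  i=1: ✗ (no rhs in [1,3])
  i=2: ✗ (no rhs in [2,4])
  i=3: ✗ (no rhs in [3,5])
Positions where it holds: {0} → 1.

1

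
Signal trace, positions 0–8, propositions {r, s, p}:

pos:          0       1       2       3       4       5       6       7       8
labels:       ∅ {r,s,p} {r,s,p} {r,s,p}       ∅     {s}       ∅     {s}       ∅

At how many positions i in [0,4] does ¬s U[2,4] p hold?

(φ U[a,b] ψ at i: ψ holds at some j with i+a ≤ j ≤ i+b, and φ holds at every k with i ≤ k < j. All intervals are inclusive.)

Evaluate at each i in [0,4]:
  i=0: ✗ (lhs fails at k=1 before rhs at j=2)
  i=1: ✗ (lhs fails at k=1 before rhs at j=3)
  i=2: ✗ (no rhs in [4,6])
  i=3: ✗ (no rhs in [5,7])
  i=4: ✗ (no rhs in [6,8])
Positions where it holds: {} → 0.

0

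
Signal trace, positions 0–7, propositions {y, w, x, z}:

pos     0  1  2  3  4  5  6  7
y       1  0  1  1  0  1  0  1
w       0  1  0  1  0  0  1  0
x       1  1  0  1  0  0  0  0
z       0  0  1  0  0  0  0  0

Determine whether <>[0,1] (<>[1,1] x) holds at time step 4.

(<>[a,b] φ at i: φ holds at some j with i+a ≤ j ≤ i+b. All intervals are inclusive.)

No

Check <>[1,1] x at each j in [4,5]:
  j=4: fails (none in [5,5])
  j=5: fails (none in [6,6])
No position in the window satisfies it → formula fails.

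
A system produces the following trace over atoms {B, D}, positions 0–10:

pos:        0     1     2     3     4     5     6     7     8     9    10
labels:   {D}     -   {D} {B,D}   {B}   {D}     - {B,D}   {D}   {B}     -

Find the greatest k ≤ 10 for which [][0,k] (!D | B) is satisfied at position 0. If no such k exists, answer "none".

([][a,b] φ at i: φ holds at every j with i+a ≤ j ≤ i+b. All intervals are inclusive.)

(!D | B) must hold from j=0 onward; find where it first fails.
  j=0: fails → no k works.

none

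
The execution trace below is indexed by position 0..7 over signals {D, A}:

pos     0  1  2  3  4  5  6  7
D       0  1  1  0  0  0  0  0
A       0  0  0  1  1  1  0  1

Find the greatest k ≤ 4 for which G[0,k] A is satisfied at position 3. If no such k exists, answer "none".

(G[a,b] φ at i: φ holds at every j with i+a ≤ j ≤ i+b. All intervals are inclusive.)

2

A must hold from j=3 onward; find where it first fails.
  j=3: holds
  j=4: holds
  j=5: holds
  j=6: fails
Holds on [3,5], so largest k = 2.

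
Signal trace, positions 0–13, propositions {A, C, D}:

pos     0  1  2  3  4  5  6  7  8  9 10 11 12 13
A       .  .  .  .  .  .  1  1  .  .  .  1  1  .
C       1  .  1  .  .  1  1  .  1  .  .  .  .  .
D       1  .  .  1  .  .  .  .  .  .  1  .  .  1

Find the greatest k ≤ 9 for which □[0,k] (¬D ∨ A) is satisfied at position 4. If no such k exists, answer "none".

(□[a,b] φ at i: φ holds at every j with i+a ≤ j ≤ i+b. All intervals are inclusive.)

(¬D ∨ A) must hold from j=4 onward; find where it first fails.
  j=4: holds
  j=5: holds
  j=6: holds
  j=7: holds
  j=8: holds
  j=9: holds
  j=10: fails
Holds on [4,9], so largest k = 5.

5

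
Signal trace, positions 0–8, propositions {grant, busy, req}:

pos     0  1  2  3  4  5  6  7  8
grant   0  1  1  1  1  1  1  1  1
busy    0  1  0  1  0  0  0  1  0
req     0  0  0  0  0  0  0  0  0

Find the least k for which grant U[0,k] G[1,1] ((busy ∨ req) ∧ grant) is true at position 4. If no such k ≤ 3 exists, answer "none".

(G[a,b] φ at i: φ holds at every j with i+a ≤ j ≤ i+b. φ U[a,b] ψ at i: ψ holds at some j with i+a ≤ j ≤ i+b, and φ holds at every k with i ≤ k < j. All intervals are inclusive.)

2

Need earliest j ≥ 4 with G[1,1] ((busy ∨ req) ∧ grant), and grant at every k in [4,j-1].
  j=4: rhs fails.
  j=5: rhs fails.
  j=6: rhs holds; lhs holds on [4,5]. k = 2.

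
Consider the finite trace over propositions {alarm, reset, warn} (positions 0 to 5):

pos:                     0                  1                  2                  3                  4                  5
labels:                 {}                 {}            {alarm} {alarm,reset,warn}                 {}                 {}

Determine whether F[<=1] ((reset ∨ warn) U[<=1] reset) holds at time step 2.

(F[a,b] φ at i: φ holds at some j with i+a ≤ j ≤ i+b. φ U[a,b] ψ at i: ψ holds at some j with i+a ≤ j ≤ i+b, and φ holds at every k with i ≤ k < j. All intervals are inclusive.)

Check ((reset ∨ warn) U[<=1] reset) at each j in [2,3]:
  j=2: fails
  j=3: holds
Found at j=3 → formula holds.

True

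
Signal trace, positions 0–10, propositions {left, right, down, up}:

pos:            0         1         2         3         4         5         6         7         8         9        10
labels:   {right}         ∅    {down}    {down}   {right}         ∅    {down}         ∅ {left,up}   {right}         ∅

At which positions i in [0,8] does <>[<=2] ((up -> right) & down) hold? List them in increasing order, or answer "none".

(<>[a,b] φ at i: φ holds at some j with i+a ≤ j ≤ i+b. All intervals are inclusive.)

Evaluate at each i in [0,8]:
  i=0: ✓ (witness j=2)
  i=1: ✓ (witness j=2)
  i=2: ✓ (witness j=2)
  i=3: ✓ (witness j=3)
  i=4: ✓ (witness j=6)
  i=5: ✓ (witness j=6)
  i=6: ✓ (witness j=6)
  i=7: ✗ (none in [7,9])
  i=8: ✗ (none in [8,10])

0, 1, 2, 3, 4, 5, 6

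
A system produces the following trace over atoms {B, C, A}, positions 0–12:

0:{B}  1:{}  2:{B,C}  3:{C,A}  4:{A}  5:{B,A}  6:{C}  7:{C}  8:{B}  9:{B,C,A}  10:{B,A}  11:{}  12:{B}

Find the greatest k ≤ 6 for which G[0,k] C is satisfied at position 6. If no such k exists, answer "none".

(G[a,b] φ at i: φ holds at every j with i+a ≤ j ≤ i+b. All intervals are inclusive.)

C must hold from j=6 onward; find where it first fails.
  j=6: holds
  j=7: holds
  j=8: fails
Holds on [6,7], so largest k = 1.

1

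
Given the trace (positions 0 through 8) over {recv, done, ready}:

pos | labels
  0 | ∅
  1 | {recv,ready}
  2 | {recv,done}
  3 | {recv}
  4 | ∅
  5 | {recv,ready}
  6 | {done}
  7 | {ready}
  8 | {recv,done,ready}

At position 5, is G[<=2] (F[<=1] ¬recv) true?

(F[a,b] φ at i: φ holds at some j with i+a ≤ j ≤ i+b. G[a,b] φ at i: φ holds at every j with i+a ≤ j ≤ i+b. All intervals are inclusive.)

Yes

Check F[<=1] ¬recv at every j in [5,7]:
  j=5: holds (witness at 6)
  j=6: holds (witness at 6)
  j=7: holds (witness at 7)
All positions satisfy it → formula holds.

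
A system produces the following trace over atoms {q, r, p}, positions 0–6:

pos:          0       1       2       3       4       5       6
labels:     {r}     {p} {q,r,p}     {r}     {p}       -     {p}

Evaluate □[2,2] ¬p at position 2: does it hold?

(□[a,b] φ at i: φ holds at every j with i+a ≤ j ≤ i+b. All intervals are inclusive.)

Does not hold

Check ¬p at every j in [4,4]:
  j=4: false
Fails at j=4 → formula fails.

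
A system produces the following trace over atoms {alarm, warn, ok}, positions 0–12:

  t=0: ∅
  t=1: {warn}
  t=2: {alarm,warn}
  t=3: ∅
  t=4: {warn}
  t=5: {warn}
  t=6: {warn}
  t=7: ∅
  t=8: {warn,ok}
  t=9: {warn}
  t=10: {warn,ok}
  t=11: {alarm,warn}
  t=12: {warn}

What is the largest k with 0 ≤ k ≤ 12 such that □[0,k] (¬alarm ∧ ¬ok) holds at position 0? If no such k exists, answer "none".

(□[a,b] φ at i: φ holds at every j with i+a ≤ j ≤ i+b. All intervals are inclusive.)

(¬alarm ∧ ¬ok) must hold from j=0 onward; find where it first fails.
  j=0: holds
  j=1: holds
  j=2: fails
Holds on [0,1], so largest k = 1.

1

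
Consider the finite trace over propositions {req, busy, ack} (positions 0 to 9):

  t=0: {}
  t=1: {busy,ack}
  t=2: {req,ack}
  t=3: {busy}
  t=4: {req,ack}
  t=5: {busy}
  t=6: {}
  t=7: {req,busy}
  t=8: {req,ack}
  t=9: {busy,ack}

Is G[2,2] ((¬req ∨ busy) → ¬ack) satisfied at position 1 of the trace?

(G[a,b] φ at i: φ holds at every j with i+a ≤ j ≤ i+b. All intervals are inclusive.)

Yes

Check ((¬req ∨ busy) → ¬ack) at every j in [3,3]:
  j=3: antecedent true; consequent true → ✓
All positions satisfy it → formula holds.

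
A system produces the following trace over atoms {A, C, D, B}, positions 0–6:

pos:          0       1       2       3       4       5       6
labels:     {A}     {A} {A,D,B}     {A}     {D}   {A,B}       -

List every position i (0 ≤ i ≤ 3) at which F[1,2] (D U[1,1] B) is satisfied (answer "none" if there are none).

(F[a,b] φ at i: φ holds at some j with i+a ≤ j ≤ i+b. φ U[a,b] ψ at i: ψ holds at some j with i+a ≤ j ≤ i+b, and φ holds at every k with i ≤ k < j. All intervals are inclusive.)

Evaluate at each i in [0,3]:
  i=0: ✗ (none in [1,2])
  i=1: ✗ (none in [2,3])
  i=2: ✓ (witness j=4)
  i=3: ✓ (witness j=4)

2, 3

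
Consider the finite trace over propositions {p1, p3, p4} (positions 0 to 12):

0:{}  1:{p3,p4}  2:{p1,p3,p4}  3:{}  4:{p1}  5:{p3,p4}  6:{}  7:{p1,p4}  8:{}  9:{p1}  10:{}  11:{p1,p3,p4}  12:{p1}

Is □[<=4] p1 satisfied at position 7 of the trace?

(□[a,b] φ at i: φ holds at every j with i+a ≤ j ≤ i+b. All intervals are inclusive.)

Does not hold

Check p1 at every j in [7,11]:
  j=7: true
  j=8: false
  j=9: true
  j=10: false
  j=11: true
Fails at j=8 → formula fails.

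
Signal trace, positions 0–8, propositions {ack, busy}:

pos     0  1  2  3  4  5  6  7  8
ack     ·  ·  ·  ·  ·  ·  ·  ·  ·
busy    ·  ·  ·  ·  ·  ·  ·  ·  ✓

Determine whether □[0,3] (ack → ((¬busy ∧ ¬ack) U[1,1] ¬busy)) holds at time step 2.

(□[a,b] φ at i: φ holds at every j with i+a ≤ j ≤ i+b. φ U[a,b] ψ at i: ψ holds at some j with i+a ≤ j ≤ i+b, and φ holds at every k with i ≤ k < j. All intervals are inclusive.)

True

Check (ack → ((¬busy ∧ ¬ack) U[1,1] ¬busy)) at every j in [2,5]:
  j=2: antecedent false → ✓
  j=3: antecedent false → ✓
  j=4: antecedent false → ✓
  j=5: antecedent false → ✓
All positions satisfy it → formula holds.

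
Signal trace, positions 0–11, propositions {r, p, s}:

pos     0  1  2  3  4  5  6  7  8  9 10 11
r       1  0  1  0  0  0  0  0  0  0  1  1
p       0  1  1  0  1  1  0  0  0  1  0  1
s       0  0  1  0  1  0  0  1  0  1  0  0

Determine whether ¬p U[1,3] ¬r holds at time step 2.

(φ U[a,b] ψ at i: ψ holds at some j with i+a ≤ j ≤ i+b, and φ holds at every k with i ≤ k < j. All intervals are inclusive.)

No

Need some j in [3,5] with ¬r, and ¬p at every k in [2,j-1].
  j=3: ¬r holds, but ¬p fails at k=2 → not this j.
  j=4: ¬r holds, but ¬p fails at k=2 → not this j.
  j=5: ¬r holds, but ¬p fails at k=2 → not this j.
No j in the window works → until fails.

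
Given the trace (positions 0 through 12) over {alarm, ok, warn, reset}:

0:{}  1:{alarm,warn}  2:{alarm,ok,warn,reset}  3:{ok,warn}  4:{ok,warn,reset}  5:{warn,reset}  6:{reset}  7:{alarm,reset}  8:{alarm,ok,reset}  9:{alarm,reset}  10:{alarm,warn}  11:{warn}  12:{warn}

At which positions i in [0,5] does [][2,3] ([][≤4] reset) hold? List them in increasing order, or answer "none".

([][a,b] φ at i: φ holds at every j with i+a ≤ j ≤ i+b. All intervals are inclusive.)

Evaluate at each i in [0,5]:
  i=0: ✗ (fails at j=2)
  i=1: ✗ (fails at j=3)
  i=2: ✓ (all of [4,5])
  i=3: ✗ (fails at j=6)
  i=4: ✗ (fails at j=6)
  i=5: ✗ (fails at j=7)

2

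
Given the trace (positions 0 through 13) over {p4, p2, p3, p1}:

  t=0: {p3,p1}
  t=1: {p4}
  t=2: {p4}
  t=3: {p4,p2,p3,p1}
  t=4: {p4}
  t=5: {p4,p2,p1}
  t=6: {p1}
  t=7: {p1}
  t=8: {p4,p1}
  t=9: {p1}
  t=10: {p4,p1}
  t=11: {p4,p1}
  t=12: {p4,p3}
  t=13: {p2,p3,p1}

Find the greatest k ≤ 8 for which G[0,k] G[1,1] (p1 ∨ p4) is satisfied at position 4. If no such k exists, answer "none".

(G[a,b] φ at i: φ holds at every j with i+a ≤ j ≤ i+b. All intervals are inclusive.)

G[1,1] (p1 ∨ p4) must hold from j=4 onward; find where it first fails.
  j=4: holds
  j=5: holds
  j=6: holds
  j=7: holds
  j=8: holds
  j=9: holds
  j=10: holds
  j=11: holds
  j=12: holds
Holds through j=12; largest k = 8.

8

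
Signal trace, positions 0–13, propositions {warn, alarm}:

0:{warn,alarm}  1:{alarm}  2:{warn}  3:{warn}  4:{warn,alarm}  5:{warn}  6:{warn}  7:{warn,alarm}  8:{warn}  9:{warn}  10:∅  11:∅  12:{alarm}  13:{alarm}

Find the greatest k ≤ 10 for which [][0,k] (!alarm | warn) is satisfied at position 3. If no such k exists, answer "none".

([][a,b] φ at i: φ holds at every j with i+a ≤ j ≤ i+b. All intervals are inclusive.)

(!alarm | warn) must hold from j=3 onward; find where it first fails.
  j=3: holds
  j=4: holds
  j=5: holds
  j=6: holds
  j=7: holds
  j=8: holds
  j=9: holds
  j=10: holds
  j=11: holds
  j=12: fails
Holds on [3,11], so largest k = 8.

8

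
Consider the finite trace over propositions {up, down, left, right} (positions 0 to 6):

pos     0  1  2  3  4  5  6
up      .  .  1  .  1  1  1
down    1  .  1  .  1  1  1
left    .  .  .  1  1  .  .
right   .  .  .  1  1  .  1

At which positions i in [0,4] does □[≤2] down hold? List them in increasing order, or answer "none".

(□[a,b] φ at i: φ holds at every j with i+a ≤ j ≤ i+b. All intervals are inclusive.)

Evaluate at each i in [0,4]:
  i=0: ✗ (fails at j=1)
  i=1: ✗ (fails at j=1)
  i=2: ✗ (fails at j=3)
  i=3: ✗ (fails at j=3)
  i=4: ✓ (all of [4,6])

4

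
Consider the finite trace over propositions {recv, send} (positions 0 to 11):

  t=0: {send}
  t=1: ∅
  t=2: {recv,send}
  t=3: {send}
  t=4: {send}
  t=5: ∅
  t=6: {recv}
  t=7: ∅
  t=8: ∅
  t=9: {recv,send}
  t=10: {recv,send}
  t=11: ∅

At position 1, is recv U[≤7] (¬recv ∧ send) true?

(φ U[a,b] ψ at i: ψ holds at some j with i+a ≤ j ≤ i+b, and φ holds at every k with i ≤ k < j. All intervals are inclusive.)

Need some j in [1,8] with (¬recv ∧ send), and recv at every k in [1,j-1].
  j=1: (¬recv ∧ send) false.
  j=2: (¬recv ∧ send) false.
  j=3: (¬recv ∧ send) holds, but recv fails at k=1 → not this j.
  j=4: (¬recv ∧ send) holds, but recv fails at k=1 → not this j.
  j=5: (¬recv ∧ send) false.
  j=6: (¬recv ∧ send) false.
  j=7: (¬recv ∧ send) false.
  j=8: (¬recv ∧ send) false.
No j in the window works → until fails.

Does not hold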